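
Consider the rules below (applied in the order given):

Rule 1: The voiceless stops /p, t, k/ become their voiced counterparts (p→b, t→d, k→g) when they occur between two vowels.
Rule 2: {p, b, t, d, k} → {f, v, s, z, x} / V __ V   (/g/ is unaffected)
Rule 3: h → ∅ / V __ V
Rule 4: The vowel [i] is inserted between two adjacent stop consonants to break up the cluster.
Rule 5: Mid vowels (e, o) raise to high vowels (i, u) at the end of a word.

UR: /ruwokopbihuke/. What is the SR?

Rule 1 (intervocalic voicing): /k/ is a voiceless stop between vowels /o/ and /o/, so it voices to [g]. /k/ is a voiceless stop between vowels /u/ and /e/, so it voices to [g]. /ruwokopbihuke/ → ruwogopbihuge.
Rule 2 (intervocalic spirantization): no segment meets the environment; /ruwogopbihuge/ is unchanged.
Rule 3 (intervocalic h-deletion): /h/ occurs between vowels /i/ and /u/, so it deletes. /ruwogopbihuge/ → ruwogopbiuge.
Rule 4 (stop-cluster i-epenthesis): /p/ and /b/ form a stop–stop cluster, so [i] is inserted between them. /ruwogopbiuge/ → ruwogopibiuge.
Rule 5 (final vowel raising): /e/ is a mid vowel in word-final position, so it raises to [i]. /ruwogopibiuge/ → ruwogopibiugi.

ruwogopibiugi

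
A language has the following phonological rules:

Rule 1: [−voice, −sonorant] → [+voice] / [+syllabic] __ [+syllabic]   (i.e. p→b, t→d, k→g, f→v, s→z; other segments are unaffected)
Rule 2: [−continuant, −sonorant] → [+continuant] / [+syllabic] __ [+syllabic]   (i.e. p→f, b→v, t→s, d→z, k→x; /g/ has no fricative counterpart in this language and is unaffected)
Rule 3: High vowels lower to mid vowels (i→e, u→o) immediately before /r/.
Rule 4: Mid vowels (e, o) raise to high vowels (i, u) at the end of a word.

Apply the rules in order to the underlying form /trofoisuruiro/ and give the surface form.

trovoizorueru

Rule 1 (intervocalic voicing): /f/ is a voiceless obstruent between vowels /o/ and /o/, so it voices to [v]. /s/ is a voiceless obstruent between vowels /i/ and /u/, so it voices to [z]. /trofoisuruiro/ → trovoizuruiro.
Rule 2 (intervocalic spirantization): no segment meets the environment; /trovoizuruiro/ is unchanged.
Rule 3 (pre-rhotic lowering): /u/ is a high vowel immediately before /r/, so it lowers to [o]. /i/ is a high vowel immediately before /r/, so it lowers to [e]. /trovoizuruiro/ → trovoizoruero.
Rule 4 (final vowel raising): /o/ is a mid vowel in word-final position, so it raises to [u]. /trovoizoruero/ → trovoizorueru.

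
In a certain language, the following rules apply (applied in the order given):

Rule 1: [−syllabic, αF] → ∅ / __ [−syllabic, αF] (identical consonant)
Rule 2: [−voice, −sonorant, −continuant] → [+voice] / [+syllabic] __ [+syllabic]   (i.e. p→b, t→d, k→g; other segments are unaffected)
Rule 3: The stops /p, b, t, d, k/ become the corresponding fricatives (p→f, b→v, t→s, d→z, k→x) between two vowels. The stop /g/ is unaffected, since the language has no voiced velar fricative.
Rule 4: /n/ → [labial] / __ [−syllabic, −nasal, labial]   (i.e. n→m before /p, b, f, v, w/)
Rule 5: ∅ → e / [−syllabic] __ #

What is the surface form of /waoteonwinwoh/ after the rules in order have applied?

Rule 1 (degemination): no segment meets the environment; /waoteonwinwoh/ is unchanged.
Rule 2 (intervocalic voicing): /t/ is a voiceless stop between vowels /o/ and /e/, so it voices to [d]. /waoteonwinwoh/ → waodeonwinwoh.
Rule 3 (intervocalic spirantization): /d/ is a stop between vowels /o/ and /e/, so it spirantizes to the fricative [z]. /waodeonwinwoh/ → waozeonwinwoh.
Rule 4 (nasal place assimilation): /n/ precedes the labial consonant /w/, so it assimilates in place to [m]. /n/ precedes the labial consonant /w/, so it assimilates in place to [m]. /waozeonwinwoh/ → waozeomwimwoh.
Rule 5 (final e-epenthesis): the form ends in the consonant /h/, so [e] is inserted word-finally. /waozeomwimwoh/ → waozeomwimwohe.

waozeomwimwohe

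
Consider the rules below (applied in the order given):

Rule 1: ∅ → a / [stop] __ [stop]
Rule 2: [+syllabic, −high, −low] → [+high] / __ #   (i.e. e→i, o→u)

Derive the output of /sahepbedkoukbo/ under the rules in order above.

Rule 1 (stop-cluster a-epenthesis): /p/ and /b/ form a stop–stop cluster, so [a] is inserted between them. /d/ and /k/ form a stop–stop cluster, so [a] is inserted between them. /k/ and /b/ form a stop–stop cluster, so [a] is inserted between them. /sahepbedkoukbo/ → sahepabedakoukabo.
Rule 2 (final vowel raising): /o/ is a mid vowel in word-final position, so it raises to [u]. /sahepabedakoukabo/ → sahepabedakoukabu.

sahepabedakoukabu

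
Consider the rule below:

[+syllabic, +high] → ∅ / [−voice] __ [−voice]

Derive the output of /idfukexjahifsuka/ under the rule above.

/u/ is a high vowel flanked by voiceless consonants /f/ and /k/, so it deletes.
/i/ is a high vowel flanked by voiceless consonants /h/ and /f/, so it deletes.
/u/ is a high vowel flanked by voiceless consonants /s/ and /k/, so it deletes.
The other instance of /i/ does not occur in the required environment and remains unchanged.
Surface form: [idfkexjahfska].

idfkexjahfska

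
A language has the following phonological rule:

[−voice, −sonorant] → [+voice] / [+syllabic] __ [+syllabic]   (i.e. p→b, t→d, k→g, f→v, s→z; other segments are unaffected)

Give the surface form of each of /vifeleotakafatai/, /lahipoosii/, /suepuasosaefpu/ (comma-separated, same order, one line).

viveleodagavadai, lahiboozii, suebuazozaefpu

/vifeleotakafatai/: /f/ is a voiceless obstruent between vowels /i/ and /e/, so it voices to [v]. /t/ is a voiceless obstruent between vowels /o/ and /a/, so it voices to [d]. /k/ is a voiceless obstruent between vowels /a/ and /a/, so it voices to [g]. /f/ is a voiceless obstruent between vowels /a/ and /a/, so it voices to [v]. /t/ is a voiceless obstruent between vowels /a/ and /a/, so it voices to [d]. → [viveleodagavadai].
/lahipoosii/: /p/ is a voiceless obstruent between vowels /i/ and /o/, so it voices to [b]. /s/ is a voiceless obstruent between vowels /o/ and /i/, so it voices to [z]. → [lahiboozii].
/suepuasosaefpu/: /p/ is a voiceless obstruent between vowels /e/ and /u/, so it voices to [b]. /s/ is a voiceless obstruent between vowels /a/ and /o/, so it voices to [z]. /s/ is a voiceless obstruent between vowels /o/ and /a/, so it voices to [z]. → [suebuazozaefpu].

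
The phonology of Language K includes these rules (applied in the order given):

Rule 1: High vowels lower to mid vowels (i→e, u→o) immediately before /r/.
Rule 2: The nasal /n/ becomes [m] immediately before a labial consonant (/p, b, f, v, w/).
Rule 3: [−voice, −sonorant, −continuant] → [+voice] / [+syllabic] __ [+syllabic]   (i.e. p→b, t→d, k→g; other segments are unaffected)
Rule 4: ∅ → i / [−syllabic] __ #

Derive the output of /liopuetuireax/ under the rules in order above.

Rule 1 (pre-rhotic lowering): /i/ is a high vowel immediately before /r/, so it lowers to [e]. /liopuetuireax/ → liopuetuereax.
Rule 2 (nasal place assimilation): no segment meets the environment; /liopuetuereax/ is unchanged.
Rule 3 (intervocalic voicing): /p/ is a voiceless stop between vowels /o/ and /u/, so it voices to [b]. /t/ is a voiceless stop between vowels /e/ and /u/, so it voices to [d]. /liopuetuereax/ → liobueduereax.
Rule 4 (final i-epenthesis): the form ends in the consonant /x/, so [i] is inserted word-finally. /liobueduereax/ → liobueduereaxi.

liobueduereaxi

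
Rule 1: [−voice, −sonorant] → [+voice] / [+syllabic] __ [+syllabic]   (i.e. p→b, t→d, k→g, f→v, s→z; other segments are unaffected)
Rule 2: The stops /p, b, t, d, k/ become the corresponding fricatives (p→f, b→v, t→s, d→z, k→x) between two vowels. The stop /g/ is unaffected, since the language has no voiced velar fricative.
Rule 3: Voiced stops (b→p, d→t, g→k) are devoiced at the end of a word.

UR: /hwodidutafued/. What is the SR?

hwozizuzavuet

Rule 1 (intervocalic voicing): /t/ is a voiceless obstruent between vowels /u/ and /a/, so it voices to [d]. /f/ is a voiceless obstruent between vowels /a/ and /u/, so it voices to [v]. /hwodidutafued/ → hwodidudavued.
Rule 2 (intervocalic spirantization): /d/ is a stop between vowels /o/ and /i/, so it spirantizes to the fricative [z]. /d/ is a stop between vowels /i/ and /u/, so it spirantizes to the fricative [z]. /d/ is a stop between vowels /u/ and /a/, so it spirantizes to the fricative [z]. /hwodidudavued/ → hwozizuzavued.
Rule 3 (final devoicing): /d/ is a voiced stop in word-final position, so it devoices to [t]. /hwozizuzavued/ → hwozizuzavuet.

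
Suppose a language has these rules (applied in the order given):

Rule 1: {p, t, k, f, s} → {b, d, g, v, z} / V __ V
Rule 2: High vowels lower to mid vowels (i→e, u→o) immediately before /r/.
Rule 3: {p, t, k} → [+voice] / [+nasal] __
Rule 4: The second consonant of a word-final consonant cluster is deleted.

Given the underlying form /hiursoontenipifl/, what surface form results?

hiorsoondenibif

Rule 1 (intervocalic voicing): /p/ is a voiceless obstruent between vowels /i/ and /i/, so it voices to [b]. /hiursoontenipifl/ → hiursoontenibifl.
Rule 2 (pre-rhotic lowering): /u/ is a high vowel immediately before /r/, so it lowers to [o]. /hiursoontenibifl/ → hiorsoontenibifl.
Rule 3 (post-nasal voicing): /t/ is a voiceless stop immediately after the nasal /n/, so it voices to [d]. /hiorsoontenibifl/ → hiorsoondenibifl.
Rule 4 (final cluster simplification): /l/ is the second consonant of a word-final cluster /fl/, so it deletes. /hiorsoondenibifl/ → hiorsoondenibif.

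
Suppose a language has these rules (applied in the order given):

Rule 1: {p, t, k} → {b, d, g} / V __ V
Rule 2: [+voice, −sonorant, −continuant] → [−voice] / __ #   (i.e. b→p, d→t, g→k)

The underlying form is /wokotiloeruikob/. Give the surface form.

Rule 1 (intervocalic voicing): /k/ is a voiceless stop between vowels /o/ and /o/, so it voices to [g]. /t/ is a voiceless stop between vowels /o/ and /i/, so it voices to [d]. /k/ is a voiceless stop between vowels /i/ and /o/, so it voices to [g]. /wokotiloeruikob/ → wogodiloeruigob.
Rule 2 (final devoicing): /b/ is a voiced stop in word-final position, so it devoices to [p]. /wogodiloeruigob/ → wogodiloeruigop.

wogodiloeruigop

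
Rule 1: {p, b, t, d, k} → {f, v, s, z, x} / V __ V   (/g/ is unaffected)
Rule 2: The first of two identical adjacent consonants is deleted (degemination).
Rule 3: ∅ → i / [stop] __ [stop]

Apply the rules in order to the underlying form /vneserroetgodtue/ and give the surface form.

vneseroetigoditue

Rule 1 (intervocalic spirantization): no segment meets the environment; /vneserroetgodtue/ is unchanged.
Rule 2 (degemination): /rr/ is a geminate; the first /r/ deletes. /vneserroetgodtue/ → vneseroetgodtue.
Rule 3 (stop-cluster i-epenthesis): /t/ and /g/ form a stop–stop cluster, so [i] is inserted between them. /d/ and /t/ form a stop–stop cluster, so [i] is inserted between them. /vneseroetgodtue/ → vneseroetigoditue.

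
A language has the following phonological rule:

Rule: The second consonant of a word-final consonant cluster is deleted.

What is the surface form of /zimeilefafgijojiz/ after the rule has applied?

zimeilefafgijojiz

No segment of /zimeilefafgijojiz/ meets the structural description of the rule, so the form surfaces unchanged.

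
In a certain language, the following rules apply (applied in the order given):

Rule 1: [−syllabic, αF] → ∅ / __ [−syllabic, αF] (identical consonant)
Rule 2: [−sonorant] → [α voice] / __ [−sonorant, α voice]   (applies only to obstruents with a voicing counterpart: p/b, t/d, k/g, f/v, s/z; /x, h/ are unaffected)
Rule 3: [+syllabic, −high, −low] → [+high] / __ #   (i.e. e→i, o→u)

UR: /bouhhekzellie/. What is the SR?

bouhegzelii

Rule 1 (degemination): /hh/ is a geminate; the first /h/ deletes. /ll/ is a geminate; the first /l/ deletes. /bouhhekzellie/ → bouhekzelie.
Rule 2 (regressive voicing assimilation): /k/ precedes the voiced obstruent /z/, so it voices to [g] by assimilation. /bouhekzelie/ → bouhegzelie.
Rule 3 (final vowel raising): /e/ is a mid vowel in word-final position, so it raises to [i]. /bouhegzelie/ → bouhegzelii.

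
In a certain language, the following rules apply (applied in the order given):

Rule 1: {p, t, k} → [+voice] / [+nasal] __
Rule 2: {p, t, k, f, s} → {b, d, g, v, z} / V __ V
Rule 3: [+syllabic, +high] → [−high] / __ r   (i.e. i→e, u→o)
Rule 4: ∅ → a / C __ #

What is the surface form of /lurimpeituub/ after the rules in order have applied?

Rule 1 (post-nasal voicing): /p/ is a voiceless stop immediately after the nasal /m/, so it voices to [b]. /lurimpeituub/ → lurimbeituub.
Rule 2 (intervocalic voicing): /t/ is a voiceless obstruent between vowels /i/ and /u/, so it voices to [d]. /lurimbeituub/ → lurimbeiduub.
Rule 3 (pre-rhotic lowering): /u/ is a high vowel immediately before /r/, so it lowers to [o]. /lurimbeiduub/ → lorimbeiduub.
Rule 4 (final a-epenthesis): the form ends in the consonant /b/, so [a] is inserted word-finally. /lorimbeiduub/ → lorimbeiduuba.

lorimbeiduuba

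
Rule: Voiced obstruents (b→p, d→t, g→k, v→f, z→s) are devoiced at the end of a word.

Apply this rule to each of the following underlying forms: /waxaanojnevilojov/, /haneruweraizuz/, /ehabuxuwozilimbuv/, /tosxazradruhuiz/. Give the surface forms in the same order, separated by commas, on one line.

/waxaanojnevilojov/: /v/ is a voiced obstruent in word-final position, so it devoices to [f]. → [waxaanojnevilojof].
/haneruweraizuz/: /z/ is a voiced obstruent in word-final position, so it devoices to [s]. → [haneruweraizus].
/ehabuxuwozilimbuv/: /v/ is a voiced obstruent in word-final position, so it devoices to [f]. → [ehabuxuwozilimbuf].
/tosxazradruhuiz/: /z/ is a voiced obstruent in word-final position, so it devoices to [s]. → [tosxazradruhuis].

waxaanojnevilojof, haneruweraizus, ehabuxuwozilimbuf, tosxazradruhuis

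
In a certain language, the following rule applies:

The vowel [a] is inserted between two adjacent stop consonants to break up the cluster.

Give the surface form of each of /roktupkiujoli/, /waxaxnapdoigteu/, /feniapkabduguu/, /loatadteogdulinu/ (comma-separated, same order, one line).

/roktupkiujoli/: /k/ and /t/ form a stop–stop cluster, so [a] is inserted between them. /p/ and /k/ form a stop–stop cluster, so [a] is inserted between them. → [rokatupakiujoli].
/waxaxnapdoigteu/: /p/ and /d/ form a stop–stop cluster, so [a] is inserted between them. /g/ and /t/ form a stop–stop cluster, so [a] is inserted between them. → [waxaxnapadoigateu].
/feniapkabduguu/: /p/ and /k/ form a stop–stop cluster, so [a] is inserted between them. /b/ and /d/ form a stop–stop cluster, so [a] is inserted between them. → [feniapakabaduguu].
/loatadteogdulinu/: /d/ and /t/ form a stop–stop cluster, so [a] is inserted between them. /g/ and /d/ form a stop–stop cluster, so [a] is inserted between them. → [loatadateogadulinu].

rokatupakiujoli, waxaxnapadoigateu, feniapakabaduguu, loatadateogadulinu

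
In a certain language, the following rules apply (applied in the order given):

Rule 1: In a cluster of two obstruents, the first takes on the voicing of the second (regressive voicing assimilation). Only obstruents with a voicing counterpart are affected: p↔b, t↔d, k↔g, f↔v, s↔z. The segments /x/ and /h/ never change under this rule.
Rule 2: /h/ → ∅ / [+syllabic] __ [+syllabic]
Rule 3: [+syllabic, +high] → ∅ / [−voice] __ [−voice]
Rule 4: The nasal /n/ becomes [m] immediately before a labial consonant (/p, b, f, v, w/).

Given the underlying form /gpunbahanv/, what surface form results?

kpumbaamv

Rule 1 (regressive voicing assimilation): /g/ precedes the voiceless obstruent /p/, so it devoices to [k] by assimilation. /gpunbahanv/ → kpunbahanv.
Rule 2 (intervocalic h-deletion): /h/ occurs between vowels /a/ and /a/, so it deletes. /kpunbahanv/ → kpunbaanv.
Rule 3 (high vowel syncope): no segment meets the environment; /kpunbaanv/ is unchanged.
Rule 4 (nasal place assimilation): /n/ precedes the labial consonant /b/, so it assimilates in place to [m]. /n/ precedes the labial consonant /v/, so it assimilates in place to [m]. /kpunbaanv/ → kpumbaamv.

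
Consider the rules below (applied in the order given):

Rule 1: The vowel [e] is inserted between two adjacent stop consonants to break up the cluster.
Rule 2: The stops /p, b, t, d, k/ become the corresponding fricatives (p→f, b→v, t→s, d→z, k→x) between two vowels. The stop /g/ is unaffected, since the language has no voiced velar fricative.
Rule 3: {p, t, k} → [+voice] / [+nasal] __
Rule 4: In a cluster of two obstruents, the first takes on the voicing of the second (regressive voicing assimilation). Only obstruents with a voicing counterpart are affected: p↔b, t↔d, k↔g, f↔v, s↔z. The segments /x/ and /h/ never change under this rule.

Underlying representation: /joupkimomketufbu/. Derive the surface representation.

Rule 1 (stop-cluster e-epenthesis): /p/ and /k/ form a stop–stop cluster, so [e] is inserted between them. /joupkimomketufbu/ → joupekimomketufbu.
Rule 2 (intervocalic spirantization): /p/ is a stop between vowels /u/ and /e/, so it spirantizes to the fricative [f]. /k/ is a stop between vowels /e/ and /i/, so it spirantizes to the fricative [x]. /t/ is a stop between vowels /e/ and /u/, so it spirantizes to the fricative [s]. /joupekimomketufbu/ → joufeximomkesufbu.
Rule 3 (post-nasal voicing): /k/ is a voiceless stop immediately after the nasal /m/, so it voices to [g]. /joufeximomkesufbu/ → joufeximomgesufbu.
Rule 4 (regressive voicing assimilation): /f/ precedes the voiced obstruent /b/, so it voices to [v] by assimilation. /joufeximomgesufbu/ → joufeximomgesuvbu.

joufeximomgesuvbu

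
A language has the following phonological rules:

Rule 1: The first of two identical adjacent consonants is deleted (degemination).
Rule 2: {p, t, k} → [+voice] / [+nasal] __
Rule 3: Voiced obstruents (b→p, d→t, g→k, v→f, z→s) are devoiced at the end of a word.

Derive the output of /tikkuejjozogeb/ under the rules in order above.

Rule 1 (degemination): /kk/ is a geminate; the first /k/ deletes. /jj/ is a geminate; the first /j/ deletes. /tikkuejjozogeb/ → tikuejozogeb.
Rule 2 (post-nasal voicing): no segment meets the environment; /tikuejozogeb/ is unchanged.
Rule 3 (final devoicing): /b/ is a voiced obstruent in word-final position, so it devoices to [p]. /tikuejozogeb/ → tikuejozogep.

tikuejozogep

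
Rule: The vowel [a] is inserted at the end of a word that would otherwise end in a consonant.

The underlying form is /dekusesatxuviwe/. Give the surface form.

No segment of /dekusesatxuviwe/ meets the structural description of the rule, so the form surfaces unchanged.

dekusesatxuviwe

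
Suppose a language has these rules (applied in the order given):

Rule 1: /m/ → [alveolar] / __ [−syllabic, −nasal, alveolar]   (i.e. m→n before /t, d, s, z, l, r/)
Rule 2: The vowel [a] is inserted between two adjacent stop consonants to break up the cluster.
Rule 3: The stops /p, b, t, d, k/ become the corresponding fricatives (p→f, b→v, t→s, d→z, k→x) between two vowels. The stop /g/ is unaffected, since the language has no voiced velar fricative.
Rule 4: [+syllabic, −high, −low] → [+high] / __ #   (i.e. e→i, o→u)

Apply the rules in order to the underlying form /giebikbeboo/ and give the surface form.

Rule 1 (nasal place assimilation): no segment meets the environment; /giebikbeboo/ is unchanged.
Rule 2 (stop-cluster a-epenthesis): /k/ and /b/ form a stop–stop cluster, so [a] is inserted between them. /giebikbeboo/ → giebikabeboo.
Rule 3 (intervocalic spirantization): /b/ is a stop between vowels /e/ and /i/, so it spirantizes to the fricative [v]. /k/ is a stop between vowels /i/ and /a/, so it spirantizes to the fricative [x]. /b/ is a stop between vowels /a/ and /e/, so it spirantizes to the fricative [v]. /b/ is a stop between vowels /e/ and /o/, so it spirantizes to the fricative [v]. /giebikabeboo/ → gievixavevoo.
Rule 4 (final vowel raising): /o/ is a mid vowel in word-final position, so it raises to [u]. /gievixavevoo/ → gievixavevou.

gievixavevou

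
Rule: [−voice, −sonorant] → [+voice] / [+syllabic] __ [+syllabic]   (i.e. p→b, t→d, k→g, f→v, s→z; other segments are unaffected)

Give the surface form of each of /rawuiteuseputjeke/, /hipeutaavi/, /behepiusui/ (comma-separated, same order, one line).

/rawuiteuseputjeke/: /t/ is a voiceless obstruent between vowels /i/ and /e/, so it voices to [d]. /s/ is a voiceless obstruent between vowels /u/ and /e/, so it voices to [z]. /p/ is a voiceless obstruent between vowels /e/ and /u/, so it voices to [b]. /k/ is a voiceless obstruent between vowels /e/ and /e/, so it voices to [g]. → [rawuideuzebutjege].
/hipeutaavi/: /p/ is a voiceless obstruent between vowels /i/ and /e/, so it voices to [b]. /t/ is a voiceless obstruent between vowels /u/ and /a/, so it voices to [d]. → [hibeudaavi].
/behepiusui/: /p/ is a voiceless obstruent between vowels /e/ and /i/, so it voices to [b]. /s/ is a voiceless obstruent between vowels /u/ and /u/, so it voices to [z]. → [behebiuzui].

rawuideuzebutjege, hibeudaavi, behebiuzui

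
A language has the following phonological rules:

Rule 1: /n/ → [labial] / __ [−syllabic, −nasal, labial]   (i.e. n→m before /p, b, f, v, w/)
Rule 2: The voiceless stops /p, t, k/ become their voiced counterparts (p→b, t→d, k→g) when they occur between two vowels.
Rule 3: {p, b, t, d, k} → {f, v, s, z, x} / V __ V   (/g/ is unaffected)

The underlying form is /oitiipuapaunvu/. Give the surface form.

Rule 1 (nasal place assimilation): /n/ precedes the labial consonant /v/, so it assimilates in place to [m]. /oitiipuapaunvu/ → oitiipuapaumvu.
Rule 2 (intervocalic voicing): /t/ is a voiceless stop between vowels /i/ and /i/, so it voices to [d]. /p/ is a voiceless stop between vowels /i/ and /u/, so it voices to [b]. /p/ is a voiceless stop between vowels /a/ and /a/, so it voices to [b]. /oitiipuapaumvu/ → oidiibuabaumvu.
Rule 3 (intervocalic spirantization): /d/ is a stop between vowels /i/ and /i/, so it spirantizes to the fricative [z]. /b/ is a stop between vowels /i/ and /u/, so it spirantizes to the fricative [v]. /b/ is a stop between vowels /a/ and /a/, so it spirantizes to the fricative [v]. /oidiibuabaumvu/ → oiziivuavaumvu.

oiziivuavaumvu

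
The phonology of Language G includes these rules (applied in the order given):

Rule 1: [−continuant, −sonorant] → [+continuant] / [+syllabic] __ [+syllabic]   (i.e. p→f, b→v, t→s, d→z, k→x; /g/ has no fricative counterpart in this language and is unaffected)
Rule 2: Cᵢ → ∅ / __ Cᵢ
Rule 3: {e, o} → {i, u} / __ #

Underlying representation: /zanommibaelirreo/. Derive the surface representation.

zanomivaelireu

Rule 1 (intervocalic spirantization): /b/ is a stop between vowels /i/ and /a/, so it spirantizes to the fricative [v]. /zanommibaelirreo/ → zanommivaelirreo.
Rule 2 (degemination): /mm/ is a geminate; the first /m/ deletes. /rr/ is a geminate; the first /r/ deletes. /zanommivaelirreo/ → zanomivaelireo.
Rule 3 (final vowel raising): /o/ is a mid vowel in word-final position, so it raises to [u]. /zanomivaelireo/ → zanomivaelireu.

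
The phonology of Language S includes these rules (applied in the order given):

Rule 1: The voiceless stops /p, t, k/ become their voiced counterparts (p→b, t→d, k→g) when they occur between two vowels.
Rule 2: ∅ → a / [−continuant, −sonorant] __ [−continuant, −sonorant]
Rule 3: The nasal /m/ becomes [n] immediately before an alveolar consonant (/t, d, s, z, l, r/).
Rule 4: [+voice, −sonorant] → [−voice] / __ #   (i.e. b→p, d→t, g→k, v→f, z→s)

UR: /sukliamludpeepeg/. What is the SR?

suklianludapeebek

Rule 1 (intervocalic voicing): /p/ is a voiceless stop between vowels /e/ and /e/, so it voices to [b]. /sukliamludpeepeg/ → sukliamludpeebeg.
Rule 2 (stop-cluster a-epenthesis): /d/ and /p/ form a stop–stop cluster, so [a] is inserted between them. /sukliamludpeebeg/ → sukliamludapeebeg.
Rule 3 (nasal place assimilation): /m/ precedes the alveolar consonant /l/, so it assimilates in place to [n]. /sukliamludapeebeg/ → suklianludapeebeg.
Rule 4 (final devoicing): /g/ is a voiced obstruent in word-final position, so it devoices to [k]. /suklianludapeebeg/ → suklianludapeebek.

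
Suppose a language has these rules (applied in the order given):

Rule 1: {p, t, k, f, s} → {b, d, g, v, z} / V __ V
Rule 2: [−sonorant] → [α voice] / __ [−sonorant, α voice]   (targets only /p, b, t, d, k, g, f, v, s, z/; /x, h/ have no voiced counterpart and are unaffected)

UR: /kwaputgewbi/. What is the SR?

Rule 1 (intervocalic voicing): /p/ is a voiceless obstruent between vowels /a/ and /u/, so it voices to [b]. /kwaputgewbi/ → kwabutgewbi.
Rule 2 (regressive voicing assimilation): /t/ precedes the voiced obstruent /g/, so it voices to [d] by assimilation. /kwabutgewbi/ → kwabudgewbi.

kwabudgewbi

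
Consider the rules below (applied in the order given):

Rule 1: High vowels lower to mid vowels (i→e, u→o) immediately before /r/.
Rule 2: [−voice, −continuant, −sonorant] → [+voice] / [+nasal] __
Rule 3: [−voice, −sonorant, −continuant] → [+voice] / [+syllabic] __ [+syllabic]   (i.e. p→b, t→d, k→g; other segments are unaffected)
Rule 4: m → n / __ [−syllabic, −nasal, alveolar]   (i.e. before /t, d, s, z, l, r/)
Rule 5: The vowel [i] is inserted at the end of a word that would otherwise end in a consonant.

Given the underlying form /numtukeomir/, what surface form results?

Rule 1 (pre-rhotic lowering): /i/ is a high vowel immediately before /r/, so it lowers to [e]. /numtukeomir/ → numtukeomer.
Rule 2 (post-nasal voicing): /t/ is a voiceless stop immediately after the nasal /m/, so it voices to [d]. /numtukeomer/ → numdukeomer.
Rule 3 (intervocalic voicing): /k/ is a voiceless stop between vowels /u/ and /e/, so it voices to [g]. /numdukeomer/ → numdugeomer.
Rule 4 (nasal place assimilation): /m/ precedes the alveolar consonant /d/, so it assimilates in place to [n]. /numdugeomer/ → nundugeomer.
Rule 5 (final i-epenthesis): the form ends in the consonant /r/, so [i] is inserted word-finally. /nundugeomer/ → nundugeomeri.

nundugeomeri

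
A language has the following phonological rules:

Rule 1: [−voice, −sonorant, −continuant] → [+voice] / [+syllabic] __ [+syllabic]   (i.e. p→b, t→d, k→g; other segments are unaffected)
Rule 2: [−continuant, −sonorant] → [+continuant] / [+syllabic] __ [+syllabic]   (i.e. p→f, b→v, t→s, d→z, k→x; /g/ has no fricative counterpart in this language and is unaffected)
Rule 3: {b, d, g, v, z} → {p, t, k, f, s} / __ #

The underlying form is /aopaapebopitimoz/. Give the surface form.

Rule 1 (intervocalic voicing): /p/ is a voiceless stop between vowels /o/ and /a/, so it voices to [b]. /p/ is a voiceless stop between vowels /a/ and /e/, so it voices to [b]. /p/ is a voiceless stop between vowels /o/ and /i/, so it voices to [b]. /t/ is a voiceless stop between vowels /i/ and /i/, so it voices to [d]. /aopaapebopitimoz/ → aobaabebobidimoz.
Rule 2 (intervocalic spirantization): /b/ is a stop between vowels /o/ and /a/, so it spirantizes to the fricative [v]. /b/ is a stop between vowels /a/ and /e/, so it spirantizes to the fricative [v]. /b/ is a stop between vowels /e/ and /o/, so it spirantizes to the fricative [v]. /b/ is a stop between vowels /o/ and /i/, so it spirantizes to the fricative [v]. /d/ is a stop between vowels /i/ and /i/, so it spirantizes to the fricative [z]. /aobaabebobidimoz/ → aovaavevovizimoz.
Rule 3 (final devoicing): /z/ is a voiced obstruent in word-final position, so it devoices to [s]. /aovaavevovizimoz/ → aovaavevovizimos.

aovaavevovizimos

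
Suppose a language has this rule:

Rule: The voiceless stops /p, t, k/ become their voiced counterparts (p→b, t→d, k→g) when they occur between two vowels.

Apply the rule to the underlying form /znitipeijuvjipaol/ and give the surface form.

/t/ is a voiceless stop between vowels /i/ and /i/, so it voices to [d].
/p/ is a voiceless stop between vowels /i/ and /e/, so it voices to [b].
/p/ is a voiceless stop between vowels /i/ and /a/, so it voices to [b].
Surface form: [znidibeijuvjibaol].

znidibeijuvjibaol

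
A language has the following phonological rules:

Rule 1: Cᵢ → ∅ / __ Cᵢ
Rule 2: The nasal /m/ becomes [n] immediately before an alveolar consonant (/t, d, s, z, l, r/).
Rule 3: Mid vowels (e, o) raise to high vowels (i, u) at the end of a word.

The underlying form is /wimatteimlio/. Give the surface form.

wimateinliu

Rule 1 (degemination): /tt/ is a geminate; the first /t/ deletes. /wimatteimlio/ → wimateimlio.
Rule 2 (nasal place assimilation): /m/ precedes the alveolar consonant /l/, so it assimilates in place to [n]. /wimateimlio/ → wimateinlio.
Rule 3 (final vowel raising): /o/ is a mid vowel in word-final position, so it raises to [u]. /wimateinlio/ → wimateinliu.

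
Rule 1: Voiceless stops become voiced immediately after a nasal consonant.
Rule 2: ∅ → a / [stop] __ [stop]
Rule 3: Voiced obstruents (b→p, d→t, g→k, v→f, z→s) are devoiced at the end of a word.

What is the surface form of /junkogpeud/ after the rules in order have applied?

Rule 1 (post-nasal voicing): /k/ is a voiceless stop immediately after the nasal /n/, so it voices to [g]. /junkogpeud/ → jungogpeud.
Rule 2 (stop-cluster a-epenthesis): /g/ and /p/ form a stop–stop cluster, so [a] is inserted between them. /jungogpeud/ → jungogapeud.
Rule 3 (final devoicing): /d/ is a voiced obstruent in word-final position, so it devoices to [t]. /jungogapeud/ → jungogapeut.

jungogapeut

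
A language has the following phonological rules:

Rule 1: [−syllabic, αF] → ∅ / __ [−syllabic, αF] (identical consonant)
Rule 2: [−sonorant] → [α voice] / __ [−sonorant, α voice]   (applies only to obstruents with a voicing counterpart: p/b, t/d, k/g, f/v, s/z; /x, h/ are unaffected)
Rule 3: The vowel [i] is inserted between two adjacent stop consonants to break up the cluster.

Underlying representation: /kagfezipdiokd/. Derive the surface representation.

kakfezibidiogid

Rule 1 (degemination): no segment meets the environment; /kagfezipdiokd/ is unchanged.
Rule 2 (regressive voicing assimilation): /g/ precedes the voiceless obstruent /f/, so it devoices to [k] by assimilation. /p/ precedes the voiced obstruent /d/, so it voices to [b] by assimilation. /k/ precedes the voiced obstruent /d/, so it voices to [g] by assimilation. /kagfezipdiokd/ → kakfezibdiogd.
Rule 3 (stop-cluster i-epenthesis): /b/ and /d/ form a stop–stop cluster, so [i] is inserted between them. /g/ and /d/ form a stop–stop cluster, so [i] is inserted between them. /kakfezibdiogd/ → kakfezibidiogid.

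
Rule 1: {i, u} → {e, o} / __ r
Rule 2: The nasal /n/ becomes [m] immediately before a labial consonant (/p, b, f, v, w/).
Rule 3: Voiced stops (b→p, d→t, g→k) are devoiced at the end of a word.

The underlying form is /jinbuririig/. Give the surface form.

Rule 1 (pre-rhotic lowering): /u/ is a high vowel immediately before /r/, so it lowers to [o]. /i/ is a high vowel immediately before /r/, so it lowers to [e]. /jinbuririig/ → jinboreriig.
Rule 2 (nasal place assimilation): /n/ precedes the labial consonant /b/, so it assimilates in place to [m]. /jinboreriig/ → jimboreriig.
Rule 3 (final devoicing): /g/ is a voiced stop in word-final position, so it devoices to [k]. /jimboreriig/ → jimboreriik.

jimboreriik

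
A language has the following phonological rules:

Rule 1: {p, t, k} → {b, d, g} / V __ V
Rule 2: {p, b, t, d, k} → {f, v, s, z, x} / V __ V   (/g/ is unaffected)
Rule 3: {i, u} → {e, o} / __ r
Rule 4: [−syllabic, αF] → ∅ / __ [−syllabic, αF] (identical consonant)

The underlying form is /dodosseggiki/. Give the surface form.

Rule 1 (intervocalic voicing): /k/ is a voiceless stop between vowels /i/ and /i/, so it voices to [g]. /dodosseggiki/ → dodosseggigi.
Rule 2 (intervocalic spirantization): /d/ is a stop between vowels /o/ and /o/, so it spirantizes to the fricative [z]. /dodosseggigi/ → dozosseggigi.
Rule 3 (pre-rhotic lowering): no segment meets the environment; /dozosseggigi/ is unchanged.
Rule 4 (degemination): /ss/ is a geminate; the first /s/ deletes. /gg/ is a geminate; the first /g/ deletes. /dozosseggigi/ → dozosegigi.

dozosegigi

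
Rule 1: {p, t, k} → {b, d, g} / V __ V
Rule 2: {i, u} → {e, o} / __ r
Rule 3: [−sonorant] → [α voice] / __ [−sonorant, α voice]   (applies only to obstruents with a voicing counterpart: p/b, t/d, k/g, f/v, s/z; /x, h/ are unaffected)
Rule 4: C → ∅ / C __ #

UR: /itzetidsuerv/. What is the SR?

Rule 1 (intervocalic voicing): /t/ is a voiceless stop between vowels /e/ and /i/, so it voices to [d]. /itzetidsuerv/ → itzedidsuerv.
Rule 2 (pre-rhotic lowering): no segment meets the environment; /itzedidsuerv/ is unchanged.
Rule 3 (regressive voicing assimilation): /t/ precedes the voiced obstruent /z/, so it voices to [d] by assimilation. /d/ precedes the voiceless obstruent /s/, so it devoices to [t] by assimilation. /itzedidsuerv/ → idzeditsuerv.
Rule 4 (final cluster simplification): /v/ is the second consonant of a word-final cluster /rv/, so it deletes. /idzeditsuerv/ → idzeditsuer.

idzeditsuer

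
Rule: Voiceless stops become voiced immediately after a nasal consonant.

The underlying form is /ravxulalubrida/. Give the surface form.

ravxulalubrida

No segment of /ravxulalubrida/ meets the structural description of the rule, so the form surfaces unchanged.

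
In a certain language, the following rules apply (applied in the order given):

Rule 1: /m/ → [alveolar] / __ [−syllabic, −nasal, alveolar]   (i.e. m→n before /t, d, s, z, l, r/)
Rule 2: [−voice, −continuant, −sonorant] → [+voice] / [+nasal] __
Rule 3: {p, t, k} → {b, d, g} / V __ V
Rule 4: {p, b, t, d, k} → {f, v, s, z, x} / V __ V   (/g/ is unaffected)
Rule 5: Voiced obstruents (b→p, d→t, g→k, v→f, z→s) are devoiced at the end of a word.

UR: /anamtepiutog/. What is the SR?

anandeviuzok

Rule 1 (nasal place assimilation): /m/ precedes the alveolar consonant /t/, so it assimilates in place to [n]. /anamtepiutog/ → anantepiutog.
Rule 2 (post-nasal voicing): /t/ is a voiceless stop immediately after the nasal /n/, so it voices to [d]. /anantepiutog/ → anandepiutog.
Rule 3 (intervocalic voicing): /p/ is a voiceless stop between vowels /e/ and /i/, so it voices to [b]. /t/ is a voiceless stop between vowels /u/ and /o/, so it voices to [d]. /anandepiutog/ → anandebiudog.
Rule 4 (intervocalic spirantization): /b/ is a stop between vowels /e/ and /i/, so it spirantizes to the fricative [v]. /d/ is a stop between vowels /u/ and /o/, so it spirantizes to the fricative [z]. /anandebiudog/ → anandeviuzog.
Rule 5 (final devoicing): /g/ is a voiced obstruent in word-final position, so it devoices to [k]. /anandeviuzog/ → anandeviuzok.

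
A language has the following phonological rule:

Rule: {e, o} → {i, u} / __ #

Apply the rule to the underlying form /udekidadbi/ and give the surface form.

udekidadbi

No segment of /udekidadbi/ meets the structural description of the rule, so the form surfaces unchanged.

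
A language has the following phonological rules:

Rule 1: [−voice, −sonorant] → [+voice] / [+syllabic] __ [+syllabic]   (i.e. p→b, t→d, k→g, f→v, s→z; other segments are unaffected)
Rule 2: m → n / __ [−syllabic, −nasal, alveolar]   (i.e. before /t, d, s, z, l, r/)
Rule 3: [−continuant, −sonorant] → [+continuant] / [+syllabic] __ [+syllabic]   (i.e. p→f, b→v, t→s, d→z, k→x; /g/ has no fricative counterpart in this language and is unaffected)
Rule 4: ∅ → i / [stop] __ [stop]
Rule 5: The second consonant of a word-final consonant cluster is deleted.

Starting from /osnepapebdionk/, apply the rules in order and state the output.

osnevavebidion

Rule 1 (intervocalic voicing): /p/ is a voiceless obstruent between vowels /e/ and /a/, so it voices to [b]. /p/ is a voiceless obstruent between vowels /a/ and /e/, so it voices to [b]. /osnepapebdionk/ → osnebabebdionk.
Rule 2 (nasal place assimilation): no segment meets the environment; /osnebabebdionk/ is unchanged.
Rule 3 (intervocalic spirantization): /b/ is a stop between vowels /e/ and /a/, so it spirantizes to the fricative [v]. /b/ is a stop between vowels /a/ and /e/, so it spirantizes to the fricative [v]. /osnebabebdionk/ → osnevavebdionk.
Rule 4 (stop-cluster i-epenthesis): /b/ and /d/ form a stop–stop cluster, so [i] is inserted between them. /osnevavebdionk/ → osnevavebidionk.
Rule 5 (final cluster simplification): /k/ is the second consonant of a word-final cluster /nk/, so it deletes. /osnevavebidionk/ → osnevavebidion.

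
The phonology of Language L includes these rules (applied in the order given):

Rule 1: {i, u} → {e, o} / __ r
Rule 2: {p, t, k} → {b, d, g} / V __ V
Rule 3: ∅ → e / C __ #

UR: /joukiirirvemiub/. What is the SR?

jougierervemiube

Rule 1 (pre-rhotic lowering): /i/ is a high vowel immediately before /r/, so it lowers to [e]. /i/ is a high vowel immediately before /r/, so it lowers to [e]. /joukiirirvemiub/ → joukierervemiub.
Rule 2 (intervocalic voicing): /k/ is a voiceless stop between vowels /u/ and /i/, so it voices to [g]. /joukierervemiub/ → jougierervemiub.
Rule 3 (final e-epenthesis): the form ends in the consonant /b/, so [e] is inserted word-finally. /jougierervemiub/ → jougierervemiube.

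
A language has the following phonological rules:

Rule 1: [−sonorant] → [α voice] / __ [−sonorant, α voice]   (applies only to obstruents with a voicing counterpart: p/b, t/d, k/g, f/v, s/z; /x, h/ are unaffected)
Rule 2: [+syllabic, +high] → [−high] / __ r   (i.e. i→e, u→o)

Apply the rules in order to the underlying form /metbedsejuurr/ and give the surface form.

medbetsejuorr

Rule 1 (regressive voicing assimilation): /t/ precedes the voiced obstruent /b/, so it voices to [d] by assimilation. /d/ precedes the voiceless obstruent /s/, so it devoices to [t] by assimilation. /metbedsejuurr/ → medbetsejuurr.
Rule 2 (pre-rhotic lowering): /u/ is a high vowel immediately before /r/, so it lowers to [o]. /medbetsejuurr/ → medbetsejuorr.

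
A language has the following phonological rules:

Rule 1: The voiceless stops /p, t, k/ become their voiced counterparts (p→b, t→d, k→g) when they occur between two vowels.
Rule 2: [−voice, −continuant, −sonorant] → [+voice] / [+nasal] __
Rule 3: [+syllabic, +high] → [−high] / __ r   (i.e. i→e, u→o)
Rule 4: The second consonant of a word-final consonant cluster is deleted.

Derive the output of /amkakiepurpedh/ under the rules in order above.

Rule 1 (intervocalic voicing): /k/ is a voiceless stop between vowels /a/ and /i/, so it voices to [g]. /p/ is a voiceless stop between vowels /e/ and /u/, so it voices to [b]. /amkakiepurpedh/ → amkagieburpedh.
Rule 2 (post-nasal voicing): /k/ is a voiceless stop immediately after the nasal /m/, so it voices to [g]. /amkagieburpedh/ → amgagieburpedh.
Rule 3 (pre-rhotic lowering): /u/ is a high vowel immediately before /r/, so it lowers to [o]. /amgagieburpedh/ → amgagieborpedh.
Rule 4 (final cluster simplification): /h/ is the second consonant of a word-final cluster /dh/, so it deletes. /amgagieborpedh/ → amgagieborped.

amgagieborped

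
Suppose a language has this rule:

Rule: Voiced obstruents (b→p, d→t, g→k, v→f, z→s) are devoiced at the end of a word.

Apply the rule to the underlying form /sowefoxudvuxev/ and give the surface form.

sowefoxudvuxef

Scanning /sowefoxudvuxev/: /d/ at position 9 is not in the conditioning environment; /v/ at position 10 is not in the conditioning environment; /v/ is a voiced obstruent in word-final position, so it devoices to [f].
Result: [sowefoxudvuxef].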